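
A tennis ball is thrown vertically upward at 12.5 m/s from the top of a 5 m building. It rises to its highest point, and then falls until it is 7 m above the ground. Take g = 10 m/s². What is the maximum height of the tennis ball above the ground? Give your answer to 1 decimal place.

12.8 m

Phase 1 (rising): v₀ = 12.5 m/s, a = -10 m/s².
v = v₀ + at → t = (0 − 12.5) / -10 = 1.25 s
v² = v₀² + 2aΔx → Δx = (0² − 12.5²)/(2·-10) = 7.81 m
Maximum height = 5 + 7.81 = 12.8 m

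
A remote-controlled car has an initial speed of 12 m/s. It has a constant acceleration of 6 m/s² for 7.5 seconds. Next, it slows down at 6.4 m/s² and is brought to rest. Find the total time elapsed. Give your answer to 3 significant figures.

Phase 1 (accelerating): v₀ = 12.0 m/s, a = 6 m/s².
v = v₀ + at = 12.0 + (6)(7.5) = 57.0 m/s
Δx = v₀t + ½at² = 12.0·7.5 + 0.5·6·7.5² = 259 m

Phase 2 (decelerating): v₀ = 57.0 m/s, a = -6.4 m/s².
v = v₀ + at → t = (0 − 57.0) / -6.4 = 8.91 s
v² = v₀² + 2aΔx → Δx = (0² − 57.0²)/(2·-6.4) = 254 m
Total time = 7.50 + 8.91 = 16.4 s

16.4 s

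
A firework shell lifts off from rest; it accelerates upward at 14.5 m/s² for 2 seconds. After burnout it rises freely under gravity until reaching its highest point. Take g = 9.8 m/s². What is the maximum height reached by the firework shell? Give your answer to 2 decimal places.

71.91 m

Phase 1 (powered ascent): v₀ = 0 m/s, a = 14.5 m/s².
v = v₀ + at = 0 + (14.5)(2) = 29.0 m/s
Δx = v₀t + ½at² = 0·2 + 0.5·14.5·2² = 29.0 m

Phase 2 (coasting upward): v₀ = 29.0 m/s, a = -9.8 m/s².
v = v₀ + at → t = (0 − 29.0) / -9.8 = 2.96 s
v² = v₀² + 2aΔx → Δx = (0² − 29.0²)/(2·-9.8) = 42.9 m
Maximum height = 29.0 + 42.9 = 71.9 m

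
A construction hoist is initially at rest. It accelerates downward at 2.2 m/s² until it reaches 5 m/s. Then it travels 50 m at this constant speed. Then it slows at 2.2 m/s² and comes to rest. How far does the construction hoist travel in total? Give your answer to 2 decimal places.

61.36 m

Phase 1 (accelerating): v₀ = 0 m/s, a = 2.2 m/s².
v = v₀ + at → t = (5 − 0) / 2.2 = 2.27 s
v² = v₀² + 2aΔx → Δx = (5² − 0²)/(2·2.2) = 5.68 m

Phase 2 (constant speed): v₀ = 5.00 m/s, a = 0 m/s².
Constant speed: t = d/v = 50/5.00 = 10.0 s

Phase 3 (decelerating): v₀ = 5.00 m/s, a = -2.2 m/s².
v = v₀ + at → t = (0 − 5.00) / -2.2 = 2.27 s
v² = v₀² + 2aΔx → Δx = (0² − 5.00²)/(2·-2.2) = 5.68 m
Total distance = 5.68 + 50.0 + 5.68 = 61.4 m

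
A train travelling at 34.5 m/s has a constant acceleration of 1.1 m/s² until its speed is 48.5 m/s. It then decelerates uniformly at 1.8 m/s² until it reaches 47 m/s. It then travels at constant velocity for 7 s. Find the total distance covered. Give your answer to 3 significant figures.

897 m

Phase 1 (accelerating): v₀ = 34.5 m/s, a = 1.1 m/s².
v = v₀ + at → t = (48.5 − 34.5) / 1.1 = 12.7 s
v² = v₀² + 2aΔx → Δx = (48.5² − 34.5²)/(2·1.1) = 528 m

Phase 2 (decelerating): v₀ = 48.5 m/s, a = -1.8 m/s².
v = v₀ + at → t = (47 − 48.5) / -1.8 = 0.833 s
v² = v₀² + 2aΔx → Δx = (47² − 48.5²)/(2·-1.8) = 39.8 m

Phase 3 (constant speed): v₀ = 47.0 m/s, a = 0 m/s².
v = v₀ + at = 47.0 + (0)(7) = 47.0 m/s
Δx = v₀t + ½at² = 47.0·7 + 0.5·0·7² = 329 m
Total distance = 528 + 39.8 + 329 = 897 m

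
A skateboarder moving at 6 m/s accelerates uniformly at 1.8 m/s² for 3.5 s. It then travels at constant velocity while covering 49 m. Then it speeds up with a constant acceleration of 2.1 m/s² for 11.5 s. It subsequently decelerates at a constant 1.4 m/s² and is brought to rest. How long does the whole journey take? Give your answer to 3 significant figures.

45.0 s

Phase 1 (accelerating): v₀ = 6.00 m/s, a = 1.8 m/s².
v = v₀ + at = 6.00 + (1.8)(3.5) = 12.3 m/s
Δx = v₀t + ½at² = 6.00·3.5 + 0.5·1.8·3.5² = 32.0 m

Phase 2 (constant speed): v₀ = 12.3 m/s, a = 0 m/s².
Constant speed: t = d/v = 49/12.3 = 3.98 s

Phase 3 (accelerating): v₀ = 12.3 m/s, a = 2.1 m/s².
v = v₀ + at = 12.3 + (2.1)(11.5) = 36.5 m/s
Δx = v₀t + ½at² = 12.3·11.5 + 0.5·2.1·11.5² = 280 m

Phase 4 (decelerating): v₀ = 36.5 m/s, a = -1.4 m/s².
v = v₀ + at → t = (0 − 36.5) / -1.4 = 26.0 s
v² = v₀² + 2aΔx → Δx = (0² − 36.5²)/(2·-1.4) = 475 m
Total time = 3.50 + 3.98 + 11.5 + 26.0 = 45.0 s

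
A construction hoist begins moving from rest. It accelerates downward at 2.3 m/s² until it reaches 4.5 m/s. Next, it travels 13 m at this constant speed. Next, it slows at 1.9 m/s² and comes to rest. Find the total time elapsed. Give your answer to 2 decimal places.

Phase 1 (accelerating): v₀ = 0 m/s, a = 2.3 m/s².
v = v₀ + at → t = (4.5 − 0) / 2.3 = 1.96 s
v² = v₀² + 2aΔx → Δx = (4.5² − 0²)/(2·2.3) = 4.40 m

Phase 2 (constant speed): v₀ = 4.50 m/s, a = 0 m/s².
Constant speed: t = d/v = 13/4.50 = 2.89 s

Phase 3 (decelerating): v₀ = 4.50 m/s, a = -1.9 m/s².
v = v₀ + at → t = (0 − 4.50) / -1.9 = 2.37 s
v² = v₀² + 2aΔx → Δx = (0² − 4.50²)/(2·-1.9) = 5.33 m
Total time = 1.96 + 2.89 + 2.37 = 7.21 s

7.21 s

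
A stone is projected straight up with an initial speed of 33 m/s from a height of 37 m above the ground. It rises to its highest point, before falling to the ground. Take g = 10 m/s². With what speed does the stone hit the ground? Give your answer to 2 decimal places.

Phase 1 (rising): v₀ = 33.0 m/s, a = -10 m/s².
v = v₀ + at → t = (0 − 33.0) / -10 = 3.30 s
v² = v₀² + 2aΔx → Δx = (0² − 33.0²)/(2·-10) = 54.5 m

Phase 2 (falling): v₀ = 0 m/s, a = -10 m/s².
Falls 91.5 m from rest: t = √(2·91.5/10) = 4.28 s; v = g·t = 42.8 m/s.
Final speed = 42.8 m/s

42.77 m/s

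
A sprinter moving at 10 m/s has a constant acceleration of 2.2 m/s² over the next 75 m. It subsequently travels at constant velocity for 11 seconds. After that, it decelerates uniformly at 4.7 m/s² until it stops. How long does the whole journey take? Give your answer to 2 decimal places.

Phase 1 (accelerating): v₀ = 10.0 m/s, a = 2.2 m/s².
v² = v₀² + 2aΔx = 10.0² + 2·2.2·75 = 430 → v = 20.7 m/s
t = (v − v₀)/a = (20.7 − 10.0)/2.2 = 4.88 s

Phase 2 (constant speed): v₀ = 20.7 m/s, a = 0 m/s².
v = v₀ + at = 20.7 + (0)(11) = 20.7 m/s
Δx = v₀t + ½at² = 20.7·11 + 0.5·0·11² = 228 m

Phase 3 (decelerating): v₀ = 20.7 m/s, a = -4.7 m/s².
v = v₀ + at → t = (0 − 20.7) / -4.7 = 4.41 s
v² = v₀² + 2aΔx → Δx = (0² − 20.7²)/(2·-4.7) = 45.7 m
Total time = 4.88 + 11.0 + 4.41 = 20.3 s

20.29 s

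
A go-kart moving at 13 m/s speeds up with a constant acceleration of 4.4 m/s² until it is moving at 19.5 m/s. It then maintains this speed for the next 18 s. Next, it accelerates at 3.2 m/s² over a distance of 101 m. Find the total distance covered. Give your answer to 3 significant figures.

Phase 1 (accelerating): v₀ = 13.0 m/s, a = 4.4 m/s².
v = v₀ + at → t = (19.5 − 13.0) / 4.4 = 1.48 s
v² = v₀² + 2aΔx → Δx = (19.5² − 13.0²)/(2·4.4) = 24.0 m

Phase 2 (constant speed): v₀ = 19.5 m/s, a = 0 m/s².
v = v₀ + at = 19.5 + (0)(18) = 19.5 m/s
Δx = v₀t + ½at² = 19.5·18 + 0.5·0·18² = 351 m

Phase 3 (accelerating): v₀ = 19.5 m/s, a = 3.2 m/s².
v² = v₀² + 2aΔx = 19.5² + 2·3.2·101 = 1030 → v = 32.0 m/s
t = (v − v₀)/a = (32.0 − 19.5)/3.2 = 3.92 s
Total distance = 24.0 + 351 + 101 = 476 m

476 m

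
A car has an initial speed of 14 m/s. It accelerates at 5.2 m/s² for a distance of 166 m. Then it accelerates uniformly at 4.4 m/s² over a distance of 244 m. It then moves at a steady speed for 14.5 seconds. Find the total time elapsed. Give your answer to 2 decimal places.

Phase 1 (accelerating): v₀ = 14.0 m/s, a = 5.2 m/s².
v² = v₀² + 2aΔx = 14.0² + 2·5.2·166 = 1920 → v = 43.8 m/s
t = (v − v₀)/a = (43.8 − 14.0)/5.2 = 5.74 s

Phase 2 (accelerating): v₀ = 43.8 m/s, a = 4.4 m/s².
v² = v₀² + 2aΔx = 43.8² + 2·4.4·244 = 4070 → v = 63.8 m/s
t = (v − v₀)/a = (63.8 − 43.8)/4.4 = 4.53 s

Phase 3 (constant speed): v₀ = 63.8 m/s, a = 0 m/s².
v = v₀ + at = 63.8 + (0)(14.5) = 63.8 m/s
Δx = v₀t + ½at² = 63.8·14.5 + 0.5·0·14.5² = 925 m
Total time = 5.74 + 4.53 + 14.5 = 24.8 s

24.77 s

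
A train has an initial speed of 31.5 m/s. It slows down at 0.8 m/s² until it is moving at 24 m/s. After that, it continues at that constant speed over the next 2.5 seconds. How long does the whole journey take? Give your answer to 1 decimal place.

Phase 1 (decelerating): v₀ = 31.5 m/s, a = -0.8 m/s².
v = v₀ + at → t = (24 − 31.5) / -0.8 = 9.38 s
v² = v₀² + 2aΔx → Δx = (24² − 31.5²)/(2·-0.8) = 260 m

Phase 2 (constant speed): v₀ = 24.0 m/s, a = 0 m/s².
v = v₀ + at = 24.0 + (0)(2.5) = 24.0 m/s
Δx = v₀t + ½at² = 24.0·2.5 + 0.5·0·2.5² = 60.0 m
Total time = 9.38 + 2.50 = 11.9 s

11.9 s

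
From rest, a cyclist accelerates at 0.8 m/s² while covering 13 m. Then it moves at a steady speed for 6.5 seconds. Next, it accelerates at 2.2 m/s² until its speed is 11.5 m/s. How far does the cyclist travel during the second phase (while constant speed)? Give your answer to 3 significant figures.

Phase 1 (accelerating): v₀ = 0 m/s, a = 0.8 m/s².
v² = v₀² + 2aΔx = 0² + 2·0.8·13 = 20.8 → v = 4.56 m/s
t = (v − v₀)/a = (4.56 − 0)/0.8 = 5.70 s

Phase 2 (constant speed): v₀ = 4.56 m/s, a = 0 m/s².
v = v₀ + at = 4.56 + (0)(6.5) = 4.56 m/s
Δx = v₀t + ½at² = 4.56·6.5 + 0.5·0·6.5² = 29.6 m
Distance in phase 2 = 29.6 m

29.6 m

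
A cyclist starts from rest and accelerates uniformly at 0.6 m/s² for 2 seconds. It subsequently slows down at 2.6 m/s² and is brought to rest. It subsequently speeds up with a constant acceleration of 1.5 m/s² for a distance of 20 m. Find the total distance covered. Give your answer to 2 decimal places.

21.48 m

Phase 1 (accelerating): v₀ = 0 m/s, a = 0.6 m/s².
v = v₀ + at = 0 + (0.6)(2) = 1.20 m/s
Δx = v₀t + ½at² = 0·2 + 0.5·0.6·2² = 1.20 m

Phase 2 (decelerating): v₀ = 1.20 m/s, a = -2.6 m/s².
v = v₀ + at → t = (0 − 1.20) / -2.6 = 0.462 s
v² = v₀² + 2aΔx → Δx = (0² − 1.20²)/(2·-2.6) = 0.277 m

Phase 3 (accelerating): v₀ = 0 m/s, a = 1.5 m/s².
v² = v₀² + 2aΔx = 0² + 2·1.5·20 = 60.0 → v = 7.75 m/s
t = (v − v₀)/a = (7.75 − 0)/1.5 = 5.16 s
Total distance = 1.20 + 0.277 + 20.0 = 21.5 m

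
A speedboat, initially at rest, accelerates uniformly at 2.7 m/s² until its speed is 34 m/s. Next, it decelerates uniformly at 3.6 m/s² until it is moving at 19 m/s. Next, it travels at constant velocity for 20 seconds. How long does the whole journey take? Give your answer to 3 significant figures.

36.8 s

Phase 1 (accelerating): v₀ = 0 m/s, a = 2.7 m/s².
v = v₀ + at → t = (34 − 0) / 2.7 = 12.6 s
v² = v₀² + 2aΔx → Δx = (34² − 0²)/(2·2.7) = 214 m

Phase 2 (decelerating): v₀ = 34.0 m/s, a = -3.6 m/s².
v = v₀ + at → t = (19 − 34.0) / -3.6 = 4.17 s
v² = v₀² + 2aΔx → Δx = (19² − 34.0²)/(2·-3.6) = 110 m

Phase 3 (constant speed): v₀ = 19.0 m/s, a = 0 m/s².
v = v₀ + at = 19.0 + (0)(20) = 19.0 m/s
Δx = v₀t + ½at² = 19.0·20 + 0.5·0·20² = 380 m
Total time = 12.6 + 4.17 + 20.0 = 36.8 s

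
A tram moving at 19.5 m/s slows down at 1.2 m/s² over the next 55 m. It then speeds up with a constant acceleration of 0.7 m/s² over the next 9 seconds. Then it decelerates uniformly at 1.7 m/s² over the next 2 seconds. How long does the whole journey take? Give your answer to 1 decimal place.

14.1 s

Phase 1 (decelerating): v₀ = 19.5 m/s, a = -1.2 m/s².
v² = v₀² + 2aΔx = 19.5² + 2·-1.2·55 = 248 → v = 15.8 m/s
t = (v − v₀)/a = (15.8 − 19.5)/-1.2 = 3.12 s

Phase 2 (accelerating): v₀ = 15.8 m/s, a = 0.7 m/s².
v = v₀ + at = 15.8 + (0.7)(9) = 22.1 m/s
Δx = v₀t + ½at² = 15.8·9 + 0.5·0.7·9² = 170 m

Phase 3 (decelerating): v₀ = 22.1 m/s, a = -1.7 m/s².
v = v₀ + at = 22.1 + (-1.7)(2) = 18.7 m/s
Δx = v₀t + ½at² = 22.1·2 + 0.5·-1.7·2² = 40.7 m
Total time = 3.12 + 9.00 + 2.00 = 14.1 s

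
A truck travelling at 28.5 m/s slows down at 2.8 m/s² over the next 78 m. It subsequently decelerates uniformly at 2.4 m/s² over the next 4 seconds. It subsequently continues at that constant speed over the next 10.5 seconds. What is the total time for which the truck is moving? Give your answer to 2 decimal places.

Phase 1 (decelerating): v₀ = 28.5 m/s, a = -2.8 m/s².
v² = v₀² + 2aΔx = 28.5² + 2·-2.8·78 = 375 → v = 19.4 m/s
t = (v − v₀)/a = (19.4 − 28.5)/-2.8 = 3.26 s

Phase 2 (decelerating): v₀ = 19.4 m/s, a = -2.4 m/s².
v = v₀ + at = 19.4 + (-2.4)(4) = 9.78 m/s
Δx = v₀t + ½at² = 19.4·4 + 0.5·-2.4·4² = 58.3 m

Phase 3 (constant speed): v₀ = 9.78 m/s, a = 0 m/s².
v = v₀ + at = 9.78 + (0)(10.5) = 9.78 m/s
Δx = v₀t + ½at² = 9.78·10.5 + 0.5·0·10.5² = 103 m
Total time = 3.26 + 4.00 + 10.5 = 17.8 s

17.76 s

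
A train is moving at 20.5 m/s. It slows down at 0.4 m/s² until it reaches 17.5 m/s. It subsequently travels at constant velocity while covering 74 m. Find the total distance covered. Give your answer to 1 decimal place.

216.5 m

Phase 1 (decelerating): v₀ = 20.5 m/s, a = -0.4 m/s².
v = v₀ + at → t = (17.5 − 20.5) / -0.4 = 7.50 s
v² = v₀² + 2aΔx → Δx = (17.5² − 20.5²)/(2·-0.4) = 142 m

Phase 2 (constant speed): v₀ = 17.5 m/s, a = 0 m/s².
Constant speed: t = d/v = 74/17.5 = 4.23 s
Total distance = 142 + 74.0 = 216 m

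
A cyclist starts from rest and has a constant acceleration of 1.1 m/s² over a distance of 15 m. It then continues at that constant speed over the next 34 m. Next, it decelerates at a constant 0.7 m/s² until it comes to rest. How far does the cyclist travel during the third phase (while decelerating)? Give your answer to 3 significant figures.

Phase 1 (accelerating): v₀ = 0 m/s, a = 1.1 m/s².
v² = v₀² + 2aΔx = 0² + 2·1.1·15 = 33.0 → v = 5.74 m/s
t = (v − v₀)/a = (5.74 − 0)/1.1 = 5.22 s

Phase 2 (constant speed): v₀ = 5.74 m/s, a = 0 m/s².
Constant speed: t = d/v = 34/5.74 = 5.92 s

Phase 3 (decelerating): v₀ = 5.74 m/s, a = -0.7 m/s².
v = v₀ + at → t = (0 − 5.74) / -0.7 = 8.21 s
v² = v₀² + 2aΔx → Δx = (0² − 5.74²)/(2·-0.7) = 23.6 m
Distance in phase 3 = 23.6 m

23.6 m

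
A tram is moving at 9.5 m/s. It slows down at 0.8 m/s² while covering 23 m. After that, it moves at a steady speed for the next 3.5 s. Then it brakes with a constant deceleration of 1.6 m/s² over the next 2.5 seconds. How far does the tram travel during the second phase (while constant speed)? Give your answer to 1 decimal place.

25.6 m

Phase 1 (decelerating): v₀ = 9.50 m/s, a = -0.8 m/s².
v² = v₀² + 2aΔx = 9.50² + 2·-0.8·23 = 53.4 → v = 7.31 m/s
t = (v − v₀)/a = (7.31 − 9.50)/-0.8 = 2.74 s

Phase 2 (constant speed): v₀ = 7.31 m/s, a = 0 m/s².
v = v₀ + at = 7.31 + (0)(3.5) = 7.31 m/s
Δx = v₀t + ½at² = 7.31·3.5 + 0.5·0·3.5² = 25.6 m
Distance in phase 2 = 25.6 m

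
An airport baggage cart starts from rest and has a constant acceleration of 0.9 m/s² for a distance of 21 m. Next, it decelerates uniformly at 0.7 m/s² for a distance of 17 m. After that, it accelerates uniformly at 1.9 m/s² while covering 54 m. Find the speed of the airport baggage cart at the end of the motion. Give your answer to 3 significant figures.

Phase 1 (accelerating): v₀ = 0 m/s, a = 0.9 m/s².
v² = v₀² + 2aΔx = 0² + 2·0.9·21 = 37.8 → v = 6.15 m/s
t = (v − v₀)/a = (6.15 − 0)/0.9 = 6.83 s

Phase 2 (decelerating): v₀ = 6.15 m/s, a = -0.7 m/s².
v² = v₀² + 2aΔx = 6.15² + 2·-0.7·17 = 14.0 → v = 3.74 m/s
t = (v − v₀)/a = (3.74 − 6.15)/-0.7 = 3.44 s

Phase 3 (accelerating): v₀ = 3.74 m/s, a = 1.9 m/s².
v² = v₀² + 2aΔx = 3.74² + 2·1.9·54 = 219 → v = 14.8 m/s
t = (v − v₀)/a = (14.8 − 3.74)/1.9 = 5.82 s
Final speed = 14.8 m/s

14.8 m/s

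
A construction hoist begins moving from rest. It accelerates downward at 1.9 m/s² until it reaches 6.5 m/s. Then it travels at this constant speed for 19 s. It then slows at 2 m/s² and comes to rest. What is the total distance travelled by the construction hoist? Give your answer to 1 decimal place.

145.2 m

Phase 1 (accelerating): v₀ = 0 m/s, a = 1.9 m/s².
v = v₀ + at → t = (6.5 − 0) / 1.9 = 3.42 s
v² = v₀² + 2aΔx → Δx = (6.5² − 0²)/(2·1.9) = 11.1 m

Phase 2 (constant speed): v₀ = 6.50 m/s, a = 0 m/s².
v = v₀ + at = 6.50 + (0)(19) = 6.50 m/s
Δx = v₀t + ½at² = 6.50·19 + 0.5·0·19² = 124 m

Phase 3 (decelerating): v₀ = 6.50 m/s, a = -2 m/s².
v = v₀ + at → t = (0 − 6.50) / -2 = 3.25 s
v² = v₀² + 2aΔx → Δx = (0² − 6.50²)/(2·-2) = 10.6 m
Total distance = 11.1 + 124 + 10.6 = 145 m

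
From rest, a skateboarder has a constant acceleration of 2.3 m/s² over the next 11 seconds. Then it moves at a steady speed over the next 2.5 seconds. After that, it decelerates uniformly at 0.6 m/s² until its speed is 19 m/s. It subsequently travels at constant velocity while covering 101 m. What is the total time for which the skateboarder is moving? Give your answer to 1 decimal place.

Phase 1 (accelerating): v₀ = 0 m/s, a = 2.3 m/s².
v = v₀ + at = 0 + (2.3)(11) = 25.3 m/s
Δx = v₀t + ½at² = 0·11 + 0.5·2.3·11² = 139 m

Phase 2 (constant speed): v₀ = 25.3 m/s, a = 0 m/s².
v = v₀ + at = 25.3 + (0)(2.5) = 25.3 m/s
Δx = v₀t + ½at² = 25.3·2.5 + 0.5·0·2.5² = 63.2 m

Phase 3 (decelerating): v₀ = 25.3 m/s, a = -0.6 m/s².
v = v₀ + at → t = (19 − 25.3) / -0.6 = 10.5 s
v² = v₀² + 2aΔx → Δx = (19² − 25.3²)/(2·-0.6) = 233 m

Phase 4 (constant speed): v₀ = 19.0 m/s, a = 0 m/s².
Constant speed: t = d/v = 101/19.0 = 5.32 s
Total time = 11.0 + 2.50 + 10.5 + 5.32 = 29.3 s

29.3 s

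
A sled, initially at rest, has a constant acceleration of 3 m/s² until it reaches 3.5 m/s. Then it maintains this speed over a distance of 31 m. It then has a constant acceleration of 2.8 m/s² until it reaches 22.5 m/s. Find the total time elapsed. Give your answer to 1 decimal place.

Phase 1 (accelerating): v₀ = 0 m/s, a = 3 m/s².
v = v₀ + at → t = (3.5 − 0) / 3 = 1.17 s
v² = v₀² + 2aΔx → Δx = (3.5² − 0²)/(2·3) = 2.04 m

Phase 2 (constant speed): v₀ = 3.50 m/s, a = 0 m/s².
Constant speed: t = d/v = 31/3.50 = 8.86 s

Phase 3 (accelerating): v₀ = 3.50 m/s, a = 2.8 m/s².
v = v₀ + at → t = (22.5 − 3.50) / 2.8 = 6.79 s
v² = v₀² + 2aΔx → Δx = (22.5² − 3.50²)/(2·2.8) = 88.2 m
Total time = 1.17 + 8.86 + 6.79 = 16.8 s

16.8 s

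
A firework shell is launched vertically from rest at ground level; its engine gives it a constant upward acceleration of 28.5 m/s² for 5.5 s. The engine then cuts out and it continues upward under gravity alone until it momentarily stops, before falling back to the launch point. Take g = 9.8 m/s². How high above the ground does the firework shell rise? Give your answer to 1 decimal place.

Phase 1 (powered ascent): v₀ = 0 m/s, a = 28.5 m/s².
v = v₀ + at = 0 + (28.5)(5.5) = 157 m/s
Δx = v₀t + ½at² = 0·5.5 + 0.5·28.5·5.5² = 431 m

Phase 2 (coasting upward): v₀ = 157 m/s, a = -9.8 m/s².
v = v₀ + at → t = (0 − 157) / -9.8 = 16.0 s
v² = v₀² + 2aΔx → Δx = (0² − 157²)/(2·-9.8) = 1250 m
Maximum height = 431 + 1250 = 1680 m

1684.7 m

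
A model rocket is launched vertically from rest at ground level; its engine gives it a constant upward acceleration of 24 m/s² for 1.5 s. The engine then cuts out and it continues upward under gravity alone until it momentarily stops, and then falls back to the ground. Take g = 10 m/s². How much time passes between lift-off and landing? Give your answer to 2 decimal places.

9.38 s

Phase 1 (powered ascent): v₀ = 0 m/s, a = 24 m/s².
v = v₀ + at = 0 + (24)(1.5) = 36.0 m/s
Δx = v₀t + ½at² = 0·1.5 + 0.5·24·1.5² = 27.0 m

Phase 2 (coasting upward): v₀ = 36.0 m/s, a = -10 m/s².
v = v₀ + at → t = (0 − 36.0) / -10 = 3.60 s
v² = v₀² + 2aΔx → Δx = (0² − 36.0²)/(2·-10) = 64.8 m

Phase 3 (free fall): v₀ = 0 m/s, a = -10 m/s².
Falls 91.8 m from rest: t = √(2·91.8/10) = 4.28 s; v = g·t = 42.8 m/s.
Total time = 1.50 + 3.60 + 4.28 = 9.38 s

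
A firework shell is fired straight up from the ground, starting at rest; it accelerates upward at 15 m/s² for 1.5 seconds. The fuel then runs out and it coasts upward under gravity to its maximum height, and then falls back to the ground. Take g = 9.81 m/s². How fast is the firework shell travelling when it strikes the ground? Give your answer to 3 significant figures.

Phase 1 (powered ascent): v₀ = 0 m/s, a = 15 m/s².
v = v₀ + at = 0 + (15)(1.5) = 22.5 m/s
Δx = v₀t + ½at² = 0·1.5 + 0.5·15·1.5² = 16.9 m

Phase 2 (coasting upward): v₀ = 22.5 m/s, a = -9.81 m/s².
v = v₀ + at → t = (0 − 22.5) / -9.81 = 2.29 s
v² = v₀² + 2aΔx → Δx = (0² − 22.5²)/(2·-9.81) = 25.8 m

Phase 3 (free fall): v₀ = 0 m/s, a = -9.81 m/s².
Falls 42.7 m from rest: t = √(2·42.7/9.81) = 2.95 s; v = g·t = 28.9 m/s.
Impact speed = 28.9 m/s

28.9 m/s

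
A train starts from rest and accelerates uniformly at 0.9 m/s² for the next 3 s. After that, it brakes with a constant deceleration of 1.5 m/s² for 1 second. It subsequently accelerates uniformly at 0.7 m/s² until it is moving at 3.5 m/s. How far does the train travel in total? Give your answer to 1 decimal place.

Phase 1 (accelerating): v₀ = 0 m/s, a = 0.9 m/s².
v = v₀ + at = 0 + (0.9)(3) = 2.70 m/s
Δx = v₀t + ½at² = 0·3 + 0.5·0.9·3² = 4.05 m

Phase 2 (decelerating): v₀ = 2.70 m/s, a = -1.5 m/s².
v = v₀ + at = 2.70 + (-1.5)(1) = 1.20 m/s
Δx = v₀t + ½at² = 2.70·1 + 0.5·-1.5·1² = 1.95 m

Phase 3 (accelerating): v₀ = 1.20 m/s, a = 0.7 m/s².
v = v₀ + at → t = (3.5 − 1.20) / 0.7 = 3.29 s
v² = v₀² + 2aΔx → Δx = (3.5² − 1.20²)/(2·0.7) = 7.72 m
Total distance = 4.05 + 1.95 + 7.72 = 13.7 m

13.7 m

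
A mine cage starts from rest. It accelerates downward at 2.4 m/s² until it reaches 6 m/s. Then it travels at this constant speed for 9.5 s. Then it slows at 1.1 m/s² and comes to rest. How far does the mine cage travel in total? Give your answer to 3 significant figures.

80.9 m

Phase 1 (accelerating): v₀ = 0 m/s, a = 2.4 m/s².
v = v₀ + at → t = (6 − 0) / 2.4 = 2.50 s
v² = v₀² + 2aΔx → Δx = (6² − 0²)/(2·2.4) = 7.50 m

Phase 2 (constant speed): v₀ = 6.00 m/s, a = 0 m/s².
v = v₀ + at = 6.00 + (0)(9.5) = 6.00 m/s
Δx = v₀t + ½at² = 6.00·9.5 + 0.5·0·9.5² = 57.0 m

Phase 3 (decelerating): v₀ = 6.00 m/s, a = -1.1 m/s².
v = v₀ + at → t = (0 − 6.00) / -1.1 = 5.45 s
v² = v₀² + 2aΔx → Δx = (0² − 6.00²)/(2·-1.1) = 16.4 m
Total distance = 7.50 + 57.0 + 16.4 = 80.9 m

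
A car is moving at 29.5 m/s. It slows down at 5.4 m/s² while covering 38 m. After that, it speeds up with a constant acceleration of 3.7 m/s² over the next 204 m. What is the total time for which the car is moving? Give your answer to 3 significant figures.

Phase 1 (decelerating): v₀ = 29.5 m/s, a = -5.4 m/s².
v² = v₀² + 2aΔx = 29.5² + 2·-5.4·38 = 460 → v = 21.4 m/s
t = (v − v₀)/a = (21.4 − 29.5)/-5.4 = 1.49 s

Phase 2 (accelerating): v₀ = 21.4 m/s, a = 3.7 m/s².
v² = v₀² + 2aΔx = 21.4² + 2·3.7·204 = 1970 → v = 44.4 m/s
t = (v − v₀)/a = (44.4 − 21.4)/3.7 = 6.20 s
Total time = 1.49 + 6.20 = 7.69 s

7.69 s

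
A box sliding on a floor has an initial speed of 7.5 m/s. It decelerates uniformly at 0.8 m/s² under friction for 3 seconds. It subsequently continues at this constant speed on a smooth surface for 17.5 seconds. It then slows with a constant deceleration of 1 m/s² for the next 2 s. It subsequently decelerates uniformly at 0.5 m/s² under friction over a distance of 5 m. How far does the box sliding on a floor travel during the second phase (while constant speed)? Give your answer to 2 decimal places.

Phase 1 (decelerating): v₀ = 7.50 m/s, a = -0.8 m/s².
v = v₀ + at = 7.50 + (-0.8)(3) = 5.10 m/s
Δx = v₀t + ½at² = 7.50·3 + 0.5·-0.8·3² = 18.9 m

Phase 2 (constant speed): v₀ = 5.10 m/s, a = 0 m/s².
v = v₀ + at = 5.10 + (0)(17.5) = 5.10 m/s
Δx = v₀t + ½at² = 5.10·17.5 + 0.5·0·17.5² = 89.2 m
Distance in phase 2 = 89.2 m

89.25 m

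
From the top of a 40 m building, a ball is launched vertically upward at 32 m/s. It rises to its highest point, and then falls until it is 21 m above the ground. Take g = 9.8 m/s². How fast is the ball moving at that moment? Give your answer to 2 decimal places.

Phase 1 (rising): v₀ = 32.0 m/s, a = -9.8 m/s².
v = v₀ + at → t = (0 − 32.0) / -9.8 = 3.27 s
v² = v₀² + 2aΔx → Δx = (0² − 32.0²)/(2·-9.8) = 52.2 m

Phase 2 (falling): v₀ = 0 m/s, a = -9.8 m/s².
Falls 71.2 m from rest: t = √(2·71.2/9.8) = 3.81 s; v = g·t = 37.4 m/s.
Final speed = 37.4 m/s

37.37 m/s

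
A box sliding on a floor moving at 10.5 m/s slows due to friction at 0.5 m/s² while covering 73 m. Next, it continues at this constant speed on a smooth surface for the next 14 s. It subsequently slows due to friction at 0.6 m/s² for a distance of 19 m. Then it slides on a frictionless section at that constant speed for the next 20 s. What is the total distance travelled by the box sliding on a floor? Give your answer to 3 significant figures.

253 m

Phase 1 (decelerating): v₀ = 10.5 m/s, a = -0.5 m/s².
v² = v₀² + 2aΔx = 10.5² + 2·-0.5·73 = 37.2 → v = 6.10 m/s
t = (v − v₀)/a = (6.10 − 10.5)/-0.5 = 8.79 s

Phase 2 (constant speed): v₀ = 6.10 m/s, a = 0 m/s².
v = v₀ + at = 6.10 + (0)(14) = 6.10 m/s
Δx = v₀t + ½at² = 6.10·14 + 0.5·0·14² = 85.4 m

Phase 3 (decelerating): v₀ = 6.10 m/s, a = -0.6 m/s².
v² = v₀² + 2aΔx = 6.10² + 2·-0.6·19 = 14.4 → v = 3.80 m/s
t = (v − v₀)/a = (3.80 − 6.10)/-0.6 = 3.84 s

Phase 4 (constant speed): v₀ = 3.80 m/s, a = 0 m/s².
v = v₀ + at = 3.80 + (0)(20) = 3.80 m/s
Δx = v₀t + ½at² = 3.80·20 + 0.5·0·20² = 76.0 m
Total distance = 73.0 + 85.4 + 19.0 + 76.0 = 253 m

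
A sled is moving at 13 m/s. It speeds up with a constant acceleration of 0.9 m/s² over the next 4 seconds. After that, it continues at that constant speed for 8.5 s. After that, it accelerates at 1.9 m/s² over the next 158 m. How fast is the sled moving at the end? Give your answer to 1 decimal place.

Phase 1 (accelerating): v₀ = 13.0 m/s, a = 0.9 m/s².
v = v₀ + at = 13.0 + (0.9)(4) = 16.6 m/s
Δx = v₀t + ½at² = 13.0·4 + 0.5·0.9·4² = 59.2 m

Phase 2 (constant speed): v₀ = 16.6 m/s, a = 0 m/s².
v = v₀ + at = 16.6 + (0)(8.5) = 16.6 m/s
Δx = v₀t + ½at² = 16.6·8.5 + 0.5·0·8.5² = 141 m

Phase 3 (accelerating): v₀ = 16.6 m/s, a = 1.9 m/s².
v² = v₀² + 2aΔx = 16.6² + 2·1.9·158 = 876 → v = 29.6 m/s
t = (v − v₀)/a = (29.6 − 16.6)/1.9 = 6.84 s
Final speed = 29.6 m/s

29.6 m/s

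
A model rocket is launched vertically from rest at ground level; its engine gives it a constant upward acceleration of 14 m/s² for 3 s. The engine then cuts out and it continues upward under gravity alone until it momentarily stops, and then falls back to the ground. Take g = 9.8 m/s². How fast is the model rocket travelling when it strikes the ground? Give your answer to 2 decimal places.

Phase 1 (powered ascent): v₀ = 0 m/s, a = 14 m/s².
v = v₀ + at = 0 + (14)(3) = 42.0 m/s
Δx = v₀t + ½at² = 0·3 + 0.5·14·3² = 63.0 m

Phase 2 (coasting upward): v₀ = 42.0 m/s, a = -9.8 m/s².
v = v₀ + at → t = (0 − 42.0) / -9.8 = 4.29 s
v² = v₀² + 2aΔx → Δx = (0² − 42.0²)/(2·-9.8) = 90.0 m

Phase 3 (free fall): v₀ = 0 m/s, a = -9.8 m/s².
Falls 153 m from rest: t = √(2·153/9.8) = 5.59 s; v = g·t = 54.8 m/s.
Impact speed = 54.8 m/s

54.76 m/s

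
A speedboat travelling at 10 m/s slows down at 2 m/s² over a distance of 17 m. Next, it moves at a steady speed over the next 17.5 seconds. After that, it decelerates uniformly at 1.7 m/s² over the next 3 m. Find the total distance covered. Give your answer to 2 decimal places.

118.99 m

Phase 1 (decelerating): v₀ = 10.0 m/s, a = -2 m/s².
v² = v₀² + 2aΔx = 10.0² + 2·-2·17 = 32.0 → v = 5.66 m/s
t = (v − v₀)/a = (5.66 − 10.0)/-2 = 2.17 s

Phase 2 (constant speed): v₀ = 5.66 m/s, a = 0 m/s².
v = v₀ + at = 5.66 + (0)(17.5) = 5.66 m/s
Δx = v₀t + ½at² = 5.66·17.5 + 0.5·0·17.5² = 99.0 m

Phase 3 (decelerating): v₀ = 5.66 m/s, a = -1.7 m/s².
v² = v₀² + 2aΔx = 5.66² + 2·-1.7·3 = 21.8 → v = 4.67 m/s
t = (v − v₀)/a = (4.67 − 5.66)/-1.7 = 0.581 s
Total distance = 17.0 + 99.0 + 3.00 = 119 m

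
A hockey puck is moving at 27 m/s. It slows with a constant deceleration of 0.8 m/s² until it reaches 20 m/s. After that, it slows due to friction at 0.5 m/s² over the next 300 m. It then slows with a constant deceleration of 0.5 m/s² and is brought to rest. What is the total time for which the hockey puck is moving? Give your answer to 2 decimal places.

48.75 s

Phase 1 (decelerating): v₀ = 27.0 m/s, a = -0.8 m/s².
v = v₀ + at → t = (20 − 27.0) / -0.8 = 8.75 s
v² = v₀² + 2aΔx → Δx = (20² − 27.0²)/(2·-0.8) = 206 m

Phase 2 (decelerating): v₀ = 20.0 m/s, a = -0.5 m/s².
v² = v₀² + 2aΔx = 20.0² + 2·-0.5·300 = 100 → v = 10.0 m/s
t = (v − v₀)/a = (10.0 − 20.0)/-0.5 = 20.0 s

Phase 3 (decelerating): v₀ = 10.0 m/s, a = -0.5 m/s².
v = v₀ + at → t = (0 − 10.0) / -0.5 = 20.0 s
v² = v₀² + 2aΔx → Δx = (0² − 10.0²)/(2·-0.5) = 100 m
Total time = 8.75 + 20.0 + 20.0 = 48.8 s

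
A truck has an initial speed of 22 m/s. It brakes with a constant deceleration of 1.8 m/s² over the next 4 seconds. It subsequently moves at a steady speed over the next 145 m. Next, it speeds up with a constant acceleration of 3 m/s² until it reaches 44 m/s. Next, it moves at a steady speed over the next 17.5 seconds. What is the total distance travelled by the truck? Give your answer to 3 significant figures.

1270 m

Phase 1 (decelerating): v₀ = 22.0 m/s, a = -1.8 m/s².
v = v₀ + at = 22.0 + (-1.8)(4) = 14.8 m/s
Δx = v₀t + ½at² = 22.0·4 + 0.5·-1.8·4² = 73.6 m

Phase 2 (constant speed): v₀ = 14.8 m/s, a = 0 m/s².
Constant speed: t = d/v = 145/14.8 = 9.80 s

Phase 3 (accelerating): v₀ = 14.8 m/s, a = 3 m/s².
v = v₀ + at → t = (44 − 14.8) / 3 = 9.73 s
v² = v₀² + 2aΔx → Δx = (44² − 14.8²)/(2·3) = 286 m

Phase 4 (constant speed): v₀ = 44.0 m/s, a = 0 m/s².
v = v₀ + at = 44.0 + (0)(17.5) = 44.0 m/s
Δx = v₀t + ½at² = 44.0·17.5 + 0.5·0·17.5² = 770 m
Total distance = 73.6 + 145 + 286 + 770 = 1270 m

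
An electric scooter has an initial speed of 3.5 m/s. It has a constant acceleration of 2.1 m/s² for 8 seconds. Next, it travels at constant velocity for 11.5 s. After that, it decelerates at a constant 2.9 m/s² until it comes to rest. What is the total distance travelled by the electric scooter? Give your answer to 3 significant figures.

Phase 1 (accelerating): v₀ = 3.50 m/s, a = 2.1 m/s².
v = v₀ + at = 3.50 + (2.1)(8) = 20.3 m/s
Δx = v₀t + ½at² = 3.50·8 + 0.5·2.1·8² = 95.2 m

Phase 2 (constant speed): v₀ = 20.3 m/s, a = 0 m/s².
v = v₀ + at = 20.3 + (0)(11.5) = 20.3 m/s
Δx = v₀t + ½at² = 20.3·11.5 + 0.5·0·11.5² = 233 m

Phase 3 (decelerating): v₀ = 20.3 m/s, a = -2.9 m/s².
v = v₀ + at → t = (0 − 20.3) / -2.9 = 7.00 s
v² = v₀² + 2aΔx → Δx = (0² − 20.3²)/(2·-2.9) = 71.1 m
Total distance = 95.2 + 233 + 71.1 = 400 m

400 m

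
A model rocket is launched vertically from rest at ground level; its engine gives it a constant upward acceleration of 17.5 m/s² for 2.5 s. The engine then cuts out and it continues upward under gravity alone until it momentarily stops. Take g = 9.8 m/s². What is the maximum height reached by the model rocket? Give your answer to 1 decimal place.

Phase 1 (powered ascent): v₀ = 0 m/s, a = 17.5 m/s².
v = v₀ + at = 0 + (17.5)(2.5) = 43.8 m/s
Δx = v₀t + ½at² = 0·2.5 + 0.5·17.5·2.5² = 54.7 m

Phase 2 (coasting upward): v₀ = 43.8 m/s, a = -9.8 m/s².
v = v₀ + at → t = (0 − 43.8) / -9.8 = 4.46 s
v² = v₀² + 2aΔx → Δx = (0² − 43.8²)/(2·-9.8) = 97.7 m
Maximum height = 54.7 + 97.7 = 152 m

152.3 m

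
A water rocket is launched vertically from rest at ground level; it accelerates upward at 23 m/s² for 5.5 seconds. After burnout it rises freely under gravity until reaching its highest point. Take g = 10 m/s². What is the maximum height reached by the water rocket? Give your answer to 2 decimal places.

Phase 1 (powered ascent): v₀ = 0 m/s, a = 23 m/s².
v = v₀ + at = 0 + (23)(5.5) = 126 m/s
Δx = v₀t + ½at² = 0·5.5 + 0.5·23·5.5² = 348 m

Phase 2 (coasting upward): v₀ = 126 m/s, a = -10 m/s².
v = v₀ + at → t = (0 − 126) / -10 = 12.7 s
v² = v₀² + 2aΔx → Δx = (0² − 126²)/(2·-10) = 800 m
Maximum height = 348 + 800 = 1150 m

1147.99 m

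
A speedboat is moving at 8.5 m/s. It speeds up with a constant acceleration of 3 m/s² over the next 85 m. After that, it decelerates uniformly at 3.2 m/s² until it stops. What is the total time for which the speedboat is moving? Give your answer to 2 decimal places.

12.75 s

Phase 1 (accelerating): v₀ = 8.50 m/s, a = 3 m/s².
v² = v₀² + 2aΔx = 8.50² + 2·3·85 = 582 → v = 24.1 m/s
t = (v − v₀)/a = (24.1 − 8.50)/3 = 5.21 s

Phase 2 (decelerating): v₀ = 24.1 m/s, a = -3.2 m/s².
v = v₀ + at → t = (0 − 24.1) / -3.2 = 7.54 s
v² = v₀² + 2aΔx → Δx = (0² − 24.1²)/(2·-3.2) = 91.0 m
Total time = 5.21 + 7.54 = 12.8 s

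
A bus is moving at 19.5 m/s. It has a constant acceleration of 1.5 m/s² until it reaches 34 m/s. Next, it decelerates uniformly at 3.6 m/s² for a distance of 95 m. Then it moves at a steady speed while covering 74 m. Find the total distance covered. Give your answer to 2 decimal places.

427.58 m

Phase 1 (accelerating): v₀ = 19.5 m/s, a = 1.5 m/s².
v = v₀ + at → t = (34 − 19.5) / 1.5 = 9.67 s
v² = v₀² + 2aΔx → Δx = (34² − 19.5²)/(2·1.5) = 259 m

Phase 2 (decelerating): v₀ = 34.0 m/s, a = -3.6 m/s².
v² = v₀² + 2aΔx = 34.0² + 2·-3.6·95 = 472 → v = 21.7 m/s
t = (v − v₀)/a = (21.7 − 34.0)/-3.6 = 3.41 s

Phase 3 (constant speed): v₀ = 21.7 m/s, a = 0 m/s².
Constant speed: t = d/v = 74/21.7 = 3.41 s
Total distance = 259 + 95.0 + 74.0 = 428 m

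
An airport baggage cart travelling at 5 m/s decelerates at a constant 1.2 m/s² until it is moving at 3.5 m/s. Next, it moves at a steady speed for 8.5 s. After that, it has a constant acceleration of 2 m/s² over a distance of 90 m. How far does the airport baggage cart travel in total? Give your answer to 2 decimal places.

125.06 m

Phase 1 (decelerating): v₀ = 5.00 m/s, a = -1.2 m/s².
v = v₀ + at → t = (3.5 − 5.00) / -1.2 = 1.25 s
v² = v₀² + 2aΔx → Δx = (3.5² − 5.00²)/(2·-1.2) = 5.31 m

Phase 2 (constant speed): v₀ = 3.50 m/s, a = 0 m/s².
v = v₀ + at = 3.50 + (0)(8.5) = 3.50 m/s
Δx = v₀t + ½at² = 3.50·8.5 + 0.5·0·8.5² = 29.8 m

Phase 3 (accelerating): v₀ = 3.50 m/s, a = 2 m/s².
v² = v₀² + 2aΔx = 3.50² + 2·2·90 = 372 → v = 19.3 m/s
t = (v − v₀)/a = (19.3 − 3.50)/2 = 7.90 s
Total distance = 5.31 + 29.8 + 90.0 = 125 m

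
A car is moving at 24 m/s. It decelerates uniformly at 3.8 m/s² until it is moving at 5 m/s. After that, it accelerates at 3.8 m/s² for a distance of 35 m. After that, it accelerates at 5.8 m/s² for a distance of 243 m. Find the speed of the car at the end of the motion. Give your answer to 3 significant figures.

55.8 m/s

Phase 1 (decelerating): v₀ = 24.0 m/s, a = -3.8 m/s².
v = v₀ + at → t = (5 − 24.0) / -3.8 = 5.00 s
v² = v₀² + 2aΔx → Δx = (5² − 24.0²)/(2·-3.8) = 72.5 m

Phase 2 (accelerating): v₀ = 5.00 m/s, a = 3.8 m/s².
v² = v₀² + 2aΔx = 5.00² + 2·3.8·35 = 291 → v = 17.1 m/s
t = (v − v₀)/a = (17.1 − 5.00)/3.8 = 3.17 s

Phase 3 (accelerating): v₀ = 17.1 m/s, a = 5.8 m/s².
v² = v₀² + 2aΔx = 17.1² + 2·5.8·243 = 3110 → v = 55.8 m/s
t = (v − v₀)/a = (55.8 − 17.1)/5.8 = 6.67 s
Final speed = 55.8 m/s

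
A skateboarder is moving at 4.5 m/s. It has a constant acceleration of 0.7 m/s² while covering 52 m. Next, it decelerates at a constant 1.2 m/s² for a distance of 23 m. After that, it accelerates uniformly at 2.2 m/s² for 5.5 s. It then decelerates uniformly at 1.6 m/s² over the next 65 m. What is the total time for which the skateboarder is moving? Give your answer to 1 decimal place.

Phase 1 (accelerating): v₀ = 4.50 m/s, a = 0.7 m/s².
v² = v₀² + 2aΔx = 4.50² + 2·0.7·52 = 93.0 → v = 9.65 m/s
t = (v − v₀)/a = (9.65 − 4.50)/0.7 = 7.35 s

Phase 2 (decelerating): v₀ = 9.65 m/s, a = -1.2 m/s².
v² = v₀² + 2aΔx = 9.65² + 2·-1.2·23 = 37.8 → v = 6.15 m/s
t = (v − v₀)/a = (6.15 − 9.65)/-1.2 = 2.91 s

Phase 3 (accelerating): v₀ = 6.15 m/s, a = 2.2 m/s².
v = v₀ + at = 6.15 + (2.2)(5.5) = 18.3 m/s
Δx = v₀t + ½at² = 6.15·5.5 + 0.5·2.2·5.5² = 67.1 m

Phase 4 (decelerating): v₀ = 18.3 m/s, a = -1.6 m/s².
v² = v₀² + 2aΔx = 18.3² + 2·-1.6·65 = 125 → v = 11.2 m/s
t = (v − v₀)/a = (11.2 − 18.3)/-1.6 = 4.42 s
Total time = 7.35 + 2.91 + 5.50 + 4.42 = 20.2 s

20.2 s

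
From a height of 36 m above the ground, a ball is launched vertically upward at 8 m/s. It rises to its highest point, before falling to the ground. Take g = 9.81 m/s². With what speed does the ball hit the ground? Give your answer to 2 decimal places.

27.75 m/s

Phase 1 (rising): v₀ = 8.00 m/s, a = -9.81 m/s².
v = v₀ + at → t = (0 − 8.00) / -9.81 = 0.815 s
v² = v₀² + 2aΔx → Δx = (0² − 8.00²)/(2·-9.81) = 3.26 m

Phase 2 (falling): v₀ = 0 m/s, a = -9.81 m/s².
Falls 39.3 m from rest: t = √(2·39.3/9.81) = 2.83 s; v = g·t = 27.8 m/s.
Final speed = 27.8 m/s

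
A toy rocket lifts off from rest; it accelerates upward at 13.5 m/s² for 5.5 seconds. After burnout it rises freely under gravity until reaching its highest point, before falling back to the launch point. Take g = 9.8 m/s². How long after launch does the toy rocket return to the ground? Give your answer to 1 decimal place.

Phase 1 (powered ascent): v₀ = 0 m/s, a = 13.5 m/s².
v = v₀ + at = 0 + (13.5)(5.5) = 74.2 m/s
Δx = v₀t + ½at² = 0·5.5 + 0.5·13.5·5.5² = 204 m

Phase 2 (coasting upward): v₀ = 74.2 m/s, a = -9.8 m/s².
v = v₀ + at → t = (0 − 74.2) / -9.8 = 7.58 s
v² = v₀² + 2aΔx → Δx = (0² − 74.2²)/(2·-9.8) = 281 m

Phase 3 (free fall): v₀ = 0 m/s, a = -9.8 m/s².
Falls 485 m from rest: t = √(2·485/9.8) = 9.95 s; v = g·t = 97.5 m/s.
Total time = 5.50 + 7.58 + 9.95 = 23.0 s

23.0 s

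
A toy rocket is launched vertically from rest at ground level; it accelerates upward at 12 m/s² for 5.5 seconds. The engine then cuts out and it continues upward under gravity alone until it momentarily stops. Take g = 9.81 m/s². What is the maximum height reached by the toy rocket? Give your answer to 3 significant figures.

404 m

Phase 1 (powered ascent): v₀ = 0 m/s, a = 12 m/s².
v = v₀ + at = 0 + (12)(5.5) = 66.0 m/s
Δx = v₀t + ½at² = 0·5.5 + 0.5·12·5.5² = 182 m

Phase 2 (coasting upward): v₀ = 66.0 m/s, a = -9.81 m/s².
v = v₀ + at → t = (0 − 66.0) / -9.81 = 6.73 s
v² = v₀² + 2aΔx → Δx = (0² − 66.0²)/(2·-9.81) = 222 m
Maximum height = 182 + 222 = 404 m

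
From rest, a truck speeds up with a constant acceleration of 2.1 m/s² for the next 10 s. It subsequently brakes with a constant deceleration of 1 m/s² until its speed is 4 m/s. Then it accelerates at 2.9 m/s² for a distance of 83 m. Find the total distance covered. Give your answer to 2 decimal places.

400.50 m

Phase 1 (accelerating): v₀ = 0 m/s, a = 2.1 m/s².
v = v₀ + at = 0 + (2.1)(10) = 21.0 m/s
Δx = v₀t + ½at² = 0·10 + 0.5·2.1·10² = 105 m

Phase 2 (decelerating): v₀ = 21.0 m/s, a = -1 m/s².
v = v₀ + at → t = (4 − 21.0) / -1 = 17.0 s
v² = v₀² + 2aΔx → Δx = (4² − 21.0²)/(2·-1) = 212 m

Phase 3 (accelerating): v₀ = 4.00 m/s, a = 2.9 m/s².
v² = v₀² + 2aΔx = 4.00² + 2·2.9·83 = 497 → v = 22.3 m/s
t = (v − v₀)/a = (22.3 − 4.00)/2.9 = 6.31 s
Total distance = 105 + 212 + 83.0 = 400 m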